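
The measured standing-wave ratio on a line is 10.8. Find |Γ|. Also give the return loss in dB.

|Γ| ≈ 0.831; return loss ≈ 1.61 dB

|Γ| = (S − 1)/(S + 1) = (10.8 − 1)/(10.8 + 1) = 9.8/11.8
RL = −20·log₁₀|Γ| = −20·log₁₀(0.831)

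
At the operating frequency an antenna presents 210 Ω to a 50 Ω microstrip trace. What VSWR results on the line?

Γ = (210 − 50)/(210 + 50) = 0.615
VSWR = (1 + 0.615)/(1 − 0.615)

VSWR ≈ 4.2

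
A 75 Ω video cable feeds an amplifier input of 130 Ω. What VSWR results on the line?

VSWR ≈ 1.73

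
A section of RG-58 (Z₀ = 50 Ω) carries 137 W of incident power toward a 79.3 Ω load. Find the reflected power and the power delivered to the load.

Γ = (79.3 − 50)/(79.3 + 50) = 0.227
|Γ|² = 0.0513
P_refl = |Γ|²·P_inc = 7.03 W, P_del = (1 − |Γ|²)·P_inc = 130 W

P_reflected ≈ 7.03 W; P_delivered ≈ 130 W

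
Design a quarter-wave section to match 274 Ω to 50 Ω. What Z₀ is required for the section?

Z_qwt = √(Z_0·R_L) = √(50 × 274) = √13700

Z_qwt ≈ 117 Ω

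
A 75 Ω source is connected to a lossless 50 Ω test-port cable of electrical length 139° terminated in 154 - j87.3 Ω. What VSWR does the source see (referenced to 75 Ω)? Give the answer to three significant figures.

VSWR ≈ 3.81

tan(βl) = -0.869
Z_in = Z_0·(Z_L + jZ_0·tanβl)/(Z_0 + jZ_L·tanβl) = 36.4 + j64.5 Ω
Γ_s = (Z_in − Z_s)/(Z_in + Z_s) = (-38.6 + j64.5)/(111 + j64.5), |Γ_s| = 0.584
VSWR = (1 + |Γ_s|)/(1 − |Γ_s|)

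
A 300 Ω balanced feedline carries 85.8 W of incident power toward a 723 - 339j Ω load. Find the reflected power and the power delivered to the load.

P_reflected ≈ 21.7 W; P_delivered ≈ 64.1 W

|Γ| = |(423 − j339)/(1023 − j339)| = 0.503
|Γ|² = 0.253
P_refl = |Γ|²·P_inc = 21.7 W, P_del = (1 − |Γ|²)·P_inc = 64.1 W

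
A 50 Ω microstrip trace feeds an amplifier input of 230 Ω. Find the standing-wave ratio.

VSWR ≈ 4.6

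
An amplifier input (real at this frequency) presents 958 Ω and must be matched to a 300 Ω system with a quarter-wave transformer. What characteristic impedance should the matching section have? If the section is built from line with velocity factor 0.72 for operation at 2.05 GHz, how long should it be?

Z_qwt ≈ 536 Ω; length ≈ 2.63 cm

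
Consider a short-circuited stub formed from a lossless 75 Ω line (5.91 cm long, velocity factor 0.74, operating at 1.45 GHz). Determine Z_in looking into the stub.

λ = v/f = 0.74·c / 1.45 GHz = 0.153 m
βl = 2π·l/λ = 2π × 0.386 = 139°
tan(βl) = -0.87
For a short-circuited stub, Z_in = jZ_0·tan(βl)

Z_in ≈ −j65.3 Ω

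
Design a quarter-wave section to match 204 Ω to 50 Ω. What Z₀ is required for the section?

Z_qwt = √(Z_0·R_L) = √(50 × 204) = √10200

Z_qwt ≈ 101 Ω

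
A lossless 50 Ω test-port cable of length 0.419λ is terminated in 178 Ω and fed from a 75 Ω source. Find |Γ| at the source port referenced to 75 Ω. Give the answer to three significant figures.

|Γ| ≈ 0.515

βl = 2π × 0.419 = 151°
tan(βl) = -0.558
Z_in = Z_0·(Z_L + jZ_0·tanβl)/(Z_0 + jZ_L·tanβl) = 47.2 + j65.9 Ω
Γ_s = (Z_in − Z_s)/(Z_in + Z_s) = (-27.8 + j65.9)/(122 + j65.9), |Γ_s| = 0.515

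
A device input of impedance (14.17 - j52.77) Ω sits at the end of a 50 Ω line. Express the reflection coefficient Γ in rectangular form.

Γ = (Z_L − Z_0)/(Z_L + Z_0) = (-35.83 − j52.77)/(64.17 − j52.77)

Γ ≈ 0.0703 − j0.765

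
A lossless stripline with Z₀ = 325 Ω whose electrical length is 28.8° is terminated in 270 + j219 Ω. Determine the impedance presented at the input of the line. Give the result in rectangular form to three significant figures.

tan(βl) = tan(28.8°) = 0.55
Z_in = Z_0·(Z_L + jZ_0·tanβl)/(Z_0 + jZ_L·tanβl)
     = 325·(270 + j398)/(205 + j148)

Z_in ≈ 581 + j210 Ω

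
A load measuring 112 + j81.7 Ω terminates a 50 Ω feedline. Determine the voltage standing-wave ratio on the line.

VSWR ≈ 3.6

Γ = (Z_L − Z_0)/(Z_L + Z_0) = (62 + j81.7)/(162 + j81.7)
|Γ| = 103/181 = 0.565
VSWR = (1 + |Γ|)/(1 − |Γ|) = 1.57/0.435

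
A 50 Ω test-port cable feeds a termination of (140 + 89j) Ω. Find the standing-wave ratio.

VSWR ≈ 4.04

Γ = (Z_L − Z_0)/(Z_L + Z_0) = (90 + j89)/(190 + j89)
|Γ| = 127/210 = 0.603
VSWR = (1 + |Γ|)/(1 − |Γ|) = 1.6/0.397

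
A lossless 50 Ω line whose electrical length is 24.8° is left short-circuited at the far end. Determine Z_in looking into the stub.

tan(βl) = 0.462
For a short-circuited stub, Z_in = jZ_0·tan(βl)

Z_in ≈ +j23.1 Ω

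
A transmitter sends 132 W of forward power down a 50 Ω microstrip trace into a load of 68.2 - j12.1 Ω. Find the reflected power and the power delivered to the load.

|Γ| = |(18.2 − j12.1)/(118.2 − j12.1)| = 0.184
|Γ|² = 0.0338
P_refl = |Γ|²·P_inc = 4.47 W, P_del = (1 − |Γ|²)·P_inc = 128 W

P_reflected ≈ 4.47 W; P_delivered ≈ 128 W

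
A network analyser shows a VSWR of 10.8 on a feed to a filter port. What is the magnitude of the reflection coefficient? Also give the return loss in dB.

|Γ| ≈ 0.831; return loss ≈ 1.61 dB

|Γ| = (S − 1)/(S + 1) = (10.8 − 1)/(10.8 + 1) = 9.8/11.8
RL = −20·log₁₀|Γ| = −20·log₁₀(0.831)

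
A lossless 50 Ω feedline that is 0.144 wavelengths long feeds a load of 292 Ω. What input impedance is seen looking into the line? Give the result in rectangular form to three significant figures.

Z_in ≈ 13.6 − j37.5 Ω

βl = 2π × 0.144 = 51.8°
tan(βl) = tan(51.8°) = 1.27
Z_in = Z_0·(Z_L + jZ_0·tanβl)/(Z_0 + jZ_L·tanβl)
     = 50·(292 + j63.6)/(50 + j372)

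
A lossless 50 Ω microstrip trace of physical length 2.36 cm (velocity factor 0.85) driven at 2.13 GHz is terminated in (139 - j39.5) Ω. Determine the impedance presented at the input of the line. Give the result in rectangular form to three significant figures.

Z_in ≈ 17.3 − j10.2 Ω

λ = v/f = 0.85·c / 2.13 GHz = 0.12 m
βl = 2π·l/λ = 2π × 0.197 = 71°
tan(βl) = tan(71°) = 2.9
Z_in = Z_0·(Z_L + jZ_0·tanβl)/(Z_0 + jZ_L·tanβl)
     = 50·(139 + j105)/(164 + j403)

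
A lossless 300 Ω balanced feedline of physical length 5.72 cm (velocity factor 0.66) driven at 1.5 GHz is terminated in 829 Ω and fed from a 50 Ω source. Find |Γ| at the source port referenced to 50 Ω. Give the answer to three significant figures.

λ = v/f = 0.66·c / 1.5 GHz = 0.132 m
βl = 2π·l/λ = 2π × 0.433 = 156°
tan(βl) = -0.445
Z_in = Z_0·(Z_L + jZ_0·tanβl)/(Z_0 + jZ_L·tanβl) = 395 + j353 Ω
Γ_s = (Z_in − Z_s)/(Z_in + Z_s) = (345 + j353)/(445 + j353), |Γ_s| = 0.869

|Γ| ≈ 0.869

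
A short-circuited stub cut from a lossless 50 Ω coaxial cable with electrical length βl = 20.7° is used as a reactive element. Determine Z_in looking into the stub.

tan(βl) = 0.378
For a short-circuited stub, Z_in = jZ_0·tan(βl)

Z_in ≈ +j18.9 Ω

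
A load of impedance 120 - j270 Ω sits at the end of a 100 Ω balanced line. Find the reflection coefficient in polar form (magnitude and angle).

Γ ≈ 0.777 ∠ -34.9°

Γ = (Z_L − Z_0)/(Z_L + Z_0) = (20 − j270)/(220 − j270)
|Γ| = 271/348 = 0.777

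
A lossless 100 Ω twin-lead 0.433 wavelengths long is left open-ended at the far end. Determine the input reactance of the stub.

X_in ≈ 223 Ω (inductive)

βl = 2π × 0.433 = 156°
tan(βl) = -0.448
For an open-ended stub, Z_in = −jZ_0·cot(βl) = −jZ_0/tan(βl)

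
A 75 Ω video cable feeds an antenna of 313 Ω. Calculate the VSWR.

VSWR ≈ 4.17

For a purely resistive load, VSWR = R_L/Z_0 or Z_0/R_L (whichever > 1) = 313/75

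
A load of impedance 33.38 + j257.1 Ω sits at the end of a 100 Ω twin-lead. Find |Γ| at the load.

|Γ| ≈ 0.917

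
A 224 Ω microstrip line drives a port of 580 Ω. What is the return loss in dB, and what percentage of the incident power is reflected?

Γ = (580 − 224)/(580 + 224) = 0.443
RL = −20·log₁₀(0.443) = 7.08 dB
P_refl/P_inc = |Γ|² = 0.196

RL ≈ 7.08 dB; 19.6% of incident power reflected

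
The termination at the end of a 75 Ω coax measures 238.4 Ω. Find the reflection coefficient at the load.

Γ = (Z_L − Z_0)/(Z_L + Z_0) = (238.4 − 75)/(238.4 + 75) = 163.4/313.4

Γ = 0.521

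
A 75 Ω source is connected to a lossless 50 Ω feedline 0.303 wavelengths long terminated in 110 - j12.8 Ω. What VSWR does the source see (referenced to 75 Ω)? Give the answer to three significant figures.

VSWR ≈ 3.11

βl = 2π × 0.303 = 109°
tan(βl) = -2.89
Z_in = Z_0·(Z_L + jZ_0·tanβl)/(Z_0 + jZ_L·tanβl) = 25.4 + j16.3 Ω
Γ_s = (Z_in − Z_s)/(Z_in + Z_s) = (-49.6 + j16.3)/(100 + j16.3), |Γ_s| = 0.513
VSWR = (1 + |Γ_s|)/(1 − |Γ_s|)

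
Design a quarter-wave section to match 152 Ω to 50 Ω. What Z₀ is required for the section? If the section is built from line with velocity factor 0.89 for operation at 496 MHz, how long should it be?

Z_qwt ≈ 87.2 Ω; length ≈ 13.5 cm

Z_qwt = √(Z_0·R_L) = √(50 × 152) = √7600
λ = 0.89·c/f = 0.538 m, so l = λ/4 = 0.135 m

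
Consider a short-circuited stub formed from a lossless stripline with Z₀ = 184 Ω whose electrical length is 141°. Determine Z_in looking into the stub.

Z_in ≈ −j149 Ω

tan(βl) = -0.81
For a short-circuited stub, Z_in = jZ_0·tan(βl)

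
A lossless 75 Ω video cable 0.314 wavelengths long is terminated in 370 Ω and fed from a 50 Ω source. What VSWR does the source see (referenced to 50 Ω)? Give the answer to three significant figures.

βl = 2π × 0.314 = 113°
tan(βl) = -2.35
Z_in = Z_0·(Z_L + jZ_0·tanβl)/(Z_0 + jZ_L·tanβl) = 17.8 + j30.4 Ω
Γ_s = (Z_in − Z_s)/(Z_in + Z_s) = (-32.2 + j30.4)/(67.8 + j30.4), |Γ_s| = 0.595
VSWR = (1 + |Γ_s|)/(1 − |Γ_s|)

VSWR ≈ 3.94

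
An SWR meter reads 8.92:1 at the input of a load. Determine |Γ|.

|Γ| ≈ 0.798

|Γ| = (S − 1)/(S + 1) = (8.92 − 1)/(8.92 + 1) = 7.92/9.92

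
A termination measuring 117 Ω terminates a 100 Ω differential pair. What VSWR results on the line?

Γ = (117 − 100)/(117 + 100) = 0.0783
VSWR = (1 + 0.0783)/(1 − 0.0783)

VSWR ≈ 1.17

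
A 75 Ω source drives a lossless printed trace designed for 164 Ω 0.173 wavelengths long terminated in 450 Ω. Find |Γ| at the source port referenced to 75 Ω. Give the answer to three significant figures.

βl = 2π × 0.173 = 62.3°
tan(βl) = 1.9
Z_in = Z_0·(Z_L + jZ_0·tanβl)/(Z_0 + jZ_L·tanβl) = 73.6 − j72.1 Ω
Γ_s = (Z_in − Z_s)/(Z_in + Z_s) = (-1.43 − j72.1)/(149 − j72.1), |Γ_s| = 0.437

|Γ| ≈ 0.437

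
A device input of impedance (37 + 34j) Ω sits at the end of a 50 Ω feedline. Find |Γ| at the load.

Γ = (Z_L − Z_0)/(Z_L + Z_0) = (-13 + j34)/(87 + j34)
|Γ| = 36.4/93.4

|Γ| ≈ 0.39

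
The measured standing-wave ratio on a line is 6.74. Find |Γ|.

|Γ| = (S − 1)/(S + 1) = (6.74 − 1)/(6.74 + 1) = 5.74/7.74

|Γ| ≈ 0.742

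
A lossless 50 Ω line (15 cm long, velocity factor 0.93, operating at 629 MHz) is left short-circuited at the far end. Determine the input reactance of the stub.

λ = v/f = 0.93·c / 629 MHz = 0.444 m
βl = 2π·l/λ = 2π × 0.338 = 122°
tan(βl) = -1.62
For a short-circuited stub, Z_in = jZ_0·tan(βl)

X_in ≈ -80.8 Ω (capacitive)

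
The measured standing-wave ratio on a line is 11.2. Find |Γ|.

|Γ| = (S − 1)/(S + 1) = (11.2 − 1)/(11.2 + 1) = 10.2/12.2

|Γ| ≈ 0.836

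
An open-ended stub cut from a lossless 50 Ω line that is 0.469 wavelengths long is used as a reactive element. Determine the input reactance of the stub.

X_in ≈ 253 Ω (inductive)

βl = 2π × 0.469 = 169°
tan(βl) = -0.197
For an open-ended stub, Z_in = −jZ_0·cot(βl) = −jZ_0/tan(βl)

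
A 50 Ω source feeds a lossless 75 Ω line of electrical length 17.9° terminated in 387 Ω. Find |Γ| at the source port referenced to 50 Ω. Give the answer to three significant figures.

tan(βl) = 0.323
Z_in = Z_0·(Z_L + jZ_0·tanβl)/(Z_0 + jZ_L·tanβl) = 113 − j164 Ω
Γ_s = (Z_in − Z_s)/(Z_in + Z_s) = (63.1 − j164)/(163 − j164), |Γ_s| = 0.76

|Γ| ≈ 0.76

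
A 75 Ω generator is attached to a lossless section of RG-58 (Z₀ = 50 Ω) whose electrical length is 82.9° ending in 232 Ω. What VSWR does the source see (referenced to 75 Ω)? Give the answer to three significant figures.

VSWR ≈ 6.9

tan(βl) = 8.03
Z_in = Z_0·(Z_L + jZ_0·tanβl)/(Z_0 + jZ_L·tanβl) = 10.9 − j5.93 Ω
Γ_s = (Z_in − Z_s)/(Z_in + Z_s) = (-64.1 − j5.93)/(85.9 − j5.93), |Γ_s| = 0.747
VSWR = (1 + |Γ_s|)/(1 − |Γ_s|)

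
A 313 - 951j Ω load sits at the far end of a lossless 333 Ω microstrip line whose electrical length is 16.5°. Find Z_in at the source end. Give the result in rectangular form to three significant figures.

tan(βl) = tan(16.5°) = 0.296
Z_in = Z_0·(Z_L + jZ_0·tanβl)/(Z_0 + jZ_L·tanβl)
     = 333·(313 − j852)/(615 + j92.7)

Z_in ≈ 97.7 − j476 Ω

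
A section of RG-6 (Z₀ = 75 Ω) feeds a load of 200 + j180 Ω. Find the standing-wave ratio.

VSWR ≈ 5

Γ = (Z_L − Z_0)/(Z_L + Z_0) = (125 + j180)/(275 + j180)
|Γ| = 219/329 = 0.667
VSWR = (1 + |Γ|)/(1 − |Γ|) = 1.67/0.333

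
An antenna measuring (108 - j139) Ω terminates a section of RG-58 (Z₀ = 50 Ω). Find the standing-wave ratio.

Γ = (Z_L − Z_0)/(Z_L + Z_0) = (58 − j139)/(158 − j139)
|Γ| = 151/210 = 0.716
VSWR = (1 + |Γ|)/(1 − |Γ|) = 1.72/0.284

VSWR ≈ 6.04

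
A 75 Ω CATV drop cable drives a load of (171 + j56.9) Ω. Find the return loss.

Γ = (96 + j56.9)/(246 + j56.9), |Γ| = 0.442
RL = −20·log₁₀|Γ| = −20·log₁₀(0.442)

RL ≈ 7.09 dB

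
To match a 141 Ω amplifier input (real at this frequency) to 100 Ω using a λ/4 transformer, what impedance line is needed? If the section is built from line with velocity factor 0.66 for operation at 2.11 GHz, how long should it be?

Z_qwt = √(Z_0·R_L) = √(100 × 141) = √14100
λ = 0.66·c/f = 0.0938 m, so l = λ/4 = 0.0235 m

Z_qwt ≈ 119 Ω; length ≈ 2.35 cm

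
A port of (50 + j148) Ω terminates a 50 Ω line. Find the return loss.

Γ = (0 + j148)/(100 + j148), |Γ| = 0.829
RL = −20·log₁₀|Γ| = −20·log₁₀(0.829)

RL ≈ 1.63 dB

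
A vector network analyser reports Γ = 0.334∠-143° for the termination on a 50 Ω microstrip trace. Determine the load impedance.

Z_L = Z_0·(1 + Γ)/(1 − Γ) = 50·(0.733 − j0.201)/(1.27 + j0.201)

Z_L ≈ 27 − j12.2 Ω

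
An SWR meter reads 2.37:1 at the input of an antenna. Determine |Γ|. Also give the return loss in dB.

|Γ| ≈ 0.407; return loss ≈ 7.82 dB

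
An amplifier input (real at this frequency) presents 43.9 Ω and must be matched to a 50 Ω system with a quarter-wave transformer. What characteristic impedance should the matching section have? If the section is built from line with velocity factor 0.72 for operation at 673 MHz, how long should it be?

Z_qwt ≈ 46.9 Ω; length ≈ 8.02 cm

Z_qwt = √(Z_0·R_L) = √(50 × 43.9) = √2195
λ = 0.72·c/f = 0.321 m, so l = λ/4 = 0.0802 m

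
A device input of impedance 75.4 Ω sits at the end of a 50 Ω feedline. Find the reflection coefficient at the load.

Γ = 0.203

Γ = (Z_L − Z_0)/(Z_L + Z_0) = (75.4 − 50)/(75.4 + 50) = 25.4/125.4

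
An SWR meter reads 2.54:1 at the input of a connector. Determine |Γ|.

|Γ| = (S − 1)/(S + 1) = (2.54 − 1)/(2.54 + 1) = 1.54/3.54

|Γ| ≈ 0.435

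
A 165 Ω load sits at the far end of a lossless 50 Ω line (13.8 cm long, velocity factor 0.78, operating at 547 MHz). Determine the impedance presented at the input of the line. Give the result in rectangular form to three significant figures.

Z_in ≈ 18.4 + j21.8 Ω

λ = v/f = 0.78·c / 547 MHz = 0.428 m
βl = 2π·l/λ = 2π × 0.323 = 116°
tan(βl) = tan(116°) = -2.04
Z_in = Z_0·(Z_L + jZ_0·tanβl)/(Z_0 + jZ_L·tanβl)
     = 50·(165 − j102)/(50 − j336)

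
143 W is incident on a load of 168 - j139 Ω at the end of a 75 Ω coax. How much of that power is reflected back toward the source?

P_reflected ≈ 51 W

|Γ| = |(93 − j139)/(243 − j139)| = 0.597
|Γ|² = 0.357
P_refl = |Γ|²·P_inc = 51 W, P_del = (1 − |Γ|²)·P_inc = 92 W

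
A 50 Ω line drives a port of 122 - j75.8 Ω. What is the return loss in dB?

Γ = (72 − j75.8)/(172 − j75.8), |Γ| = 0.556
RL = −20·log₁₀|Γ| = −20·log₁₀(0.556)

RL ≈ 5.1 dB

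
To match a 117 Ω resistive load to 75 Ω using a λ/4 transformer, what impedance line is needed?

Z_qwt = √(Z_0·R_L) = √(75 × 117) = √8775

Z_qwt ≈ 93.7 Ω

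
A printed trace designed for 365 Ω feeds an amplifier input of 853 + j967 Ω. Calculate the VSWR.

VSWR ≈ 5.59

Γ = (Z_L − Z_0)/(Z_L + Z_0) = (488 + j967)/(1218 + j967)
|Γ| = 1080/1560 = 0.696
VSWR = (1 + |Γ|)/(1 − |Γ|) = 1.7/0.304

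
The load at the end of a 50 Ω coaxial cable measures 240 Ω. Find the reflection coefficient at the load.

Γ = (Z_L − Z_0)/(Z_L + Z_0) = (240 − 50)/(240 + 50) = 190/290

Γ = 0.655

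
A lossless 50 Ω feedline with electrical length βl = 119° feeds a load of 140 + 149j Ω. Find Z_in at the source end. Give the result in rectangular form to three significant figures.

Z_in ≈ 9 + j16.4 Ω

tan(βl) = tan(119°) = -1.8
Z_in = Z_0·(Z_L + jZ_0·tanβl)/(Z_0 + jZ_L·tanβl)
     = 50·(140 + j58.8)/(319 − j253)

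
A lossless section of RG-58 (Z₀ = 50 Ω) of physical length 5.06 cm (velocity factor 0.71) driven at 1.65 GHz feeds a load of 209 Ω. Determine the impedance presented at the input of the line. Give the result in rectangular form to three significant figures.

Z_in ≈ 27.9 + j53.7 Ω

λ = v/f = 0.71·c / 1.65 GHz = 0.129 m
βl = 2π·l/λ = 2π × 0.392 = 141°
tan(βl) = tan(141°) = -0.807
Z_in = Z_0·(Z_L + jZ_0·tanβl)/(Z_0 + jZ_L·tanβl)
     = 50·(209 − j40.3)/(50 − j169)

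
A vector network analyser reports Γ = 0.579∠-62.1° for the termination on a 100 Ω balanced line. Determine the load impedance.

Z_L ≈ 83.8 − j129 Ω

Z_L = Z_0·(1 + Γ)/(1 − Γ) = 100·(1.27 − j0.512)/(0.729 + j0.512)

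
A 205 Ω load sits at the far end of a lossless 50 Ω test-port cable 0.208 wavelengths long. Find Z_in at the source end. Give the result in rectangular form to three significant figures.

Z_in ≈ 13 − j12.7 Ω

βl = 2π × 0.208 = 74.9°
tan(βl) = tan(74.9°) = 3.7
Z_in = Z_0·(Z_L + jZ_0·tanβl)/(Z_0 + jZ_L·tanβl)
     = 50·(205 + j185)/(50 + j759)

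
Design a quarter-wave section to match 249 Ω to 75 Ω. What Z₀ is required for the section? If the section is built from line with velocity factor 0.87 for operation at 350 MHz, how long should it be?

Z_qwt = √(Z_0·R_L) = √(75 × 249) = √18680
λ = 0.87·c/f = 0.746 m, so l = λ/4 = 0.186 m

Z_qwt ≈ 137 Ω; length ≈ 18.6 cm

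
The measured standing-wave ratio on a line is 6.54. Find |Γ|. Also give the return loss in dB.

|Γ| ≈ 0.735; return loss ≈ 2.68 dB

|Γ| = (S − 1)/(S + 1) = (6.54 − 1)/(6.54 + 1) = 5.54/7.54
RL = −20·log₁₀|Γ| = −20·log₁₀(0.735)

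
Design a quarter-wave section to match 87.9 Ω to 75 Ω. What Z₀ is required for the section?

Z_qwt = √(Z_0·R_L) = √(75 × 87.9) = √6592

Z_qwt ≈ 81.2 Ω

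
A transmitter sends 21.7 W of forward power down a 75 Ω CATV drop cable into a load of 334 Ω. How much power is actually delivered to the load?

Γ = (334 − 75)/(334 + 75) = 0.633
|Γ|² = 0.401
P_refl = |Γ|²·P_inc = 8.7 W, P_del = (1 − |Γ|²)·P_inc = 13 W

P_delivered ≈ 13 W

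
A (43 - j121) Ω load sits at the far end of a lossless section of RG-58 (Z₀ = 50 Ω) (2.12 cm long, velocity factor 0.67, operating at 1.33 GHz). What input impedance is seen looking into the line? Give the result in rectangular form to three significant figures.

Z_in ≈ 6.41 − j17 Ω

λ = v/f = 0.67·c / 1.33 GHz = 0.151 m
βl = 2π·l/λ = 2π × 0.14 = 50.5°
tan(βl) = tan(50.5°) = 1.21
Z_in = Z_0·(Z_L + jZ_0·tanβl)/(Z_0 + jZ_L·tanβl)
     = 50·(43 − j60.3)/(197 + j52.2)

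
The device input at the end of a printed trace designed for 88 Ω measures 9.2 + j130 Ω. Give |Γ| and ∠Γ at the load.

Γ = (Z_L − Z_0)/(Z_L + Z_0) = (-78.8 + j130)/(97.2 + j130)
|Γ| = 152/162 = 0.937

Γ ≈ 0.937 ∠ 68°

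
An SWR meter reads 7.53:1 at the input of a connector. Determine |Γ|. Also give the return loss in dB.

|Γ| = (S − 1)/(S + 1) = (7.53 − 1)/(7.53 + 1) = 6.53/8.53
RL = −20·log₁₀|Γ| = −20·log₁₀(0.766)

|Γ| ≈ 0.766; return loss ≈ 2.32 dB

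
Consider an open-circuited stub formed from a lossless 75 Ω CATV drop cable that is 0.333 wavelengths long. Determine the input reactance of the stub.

βl = 2π × 0.333 = 120°
tan(βl) = -1.74
For an open-circuited stub, Z_in = −jZ_0·cot(βl) = −jZ_0/tan(βl)

X_in ≈ 43.1 Ω (inductive)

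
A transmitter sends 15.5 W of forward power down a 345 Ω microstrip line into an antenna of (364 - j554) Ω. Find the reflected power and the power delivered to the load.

P_reflected ≈ 5.88 W; P_delivered ≈ 9.62 W

|Γ| = |(19 − j554)/(709 − j554)| = 0.616
|Γ|² = 0.38
P_refl = |Γ|²·P_inc = 5.88 W, P_del = (1 − |Γ|²)·P_inc = 9.62 W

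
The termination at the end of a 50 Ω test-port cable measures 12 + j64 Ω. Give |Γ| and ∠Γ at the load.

Γ = (Z_L − Z_0)/(Z_L + Z_0) = (-38 + j64)/(62 + j64)
|Γ| = 74.4/89.1 = 0.835

Γ ≈ 0.835 ∠ 74.8°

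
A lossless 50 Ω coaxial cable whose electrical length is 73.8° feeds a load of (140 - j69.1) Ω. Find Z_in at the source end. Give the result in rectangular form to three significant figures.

Z_in ≈ 14.3 − j6 Ω

tan(βl) = tan(73.8°) = 3.44
Z_in = Z_0·(Z_L + jZ_0·tanβl)/(Z_0 + jZ_L·tanβl)
     = 50·(140 + j103)/(288 + j482)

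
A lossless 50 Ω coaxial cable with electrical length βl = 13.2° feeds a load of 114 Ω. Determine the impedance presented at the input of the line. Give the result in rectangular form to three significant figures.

tan(βl) = tan(13.2°) = 0.235
Z_in = Z_0·(Z_L + jZ_0·tanβl)/(Z_0 + jZ_L·tanβl)
     = 50·(114 + j11.7)/(50 + j26.7)

Z_in ≈ 93.5 − j38.3 Ω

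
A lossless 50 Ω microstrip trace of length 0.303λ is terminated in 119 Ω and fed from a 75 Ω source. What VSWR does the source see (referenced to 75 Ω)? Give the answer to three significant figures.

βl = 2π × 0.303 = 109°
tan(βl) = -2.89
Z_in = Z_0·(Z_L + jZ_0·tanβl)/(Z_0 + jZ_L·tanβl) = 23 + j13.9 Ω
Γ_s = (Z_in − Z_s)/(Z_in + Z_s) = (-52 + j13.9)/(98 + j13.9), |Γ_s| = 0.543
VSWR = (1 + |Γ_s|)/(1 − |Γ_s|)

VSWR ≈ 3.38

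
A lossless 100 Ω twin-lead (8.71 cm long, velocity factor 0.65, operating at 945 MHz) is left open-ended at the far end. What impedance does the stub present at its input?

λ = v/f = 0.65·c / 945 MHz = 0.206 m
βl = 2π·l/λ = 2π × 0.422 = 152°
tan(βl) = -0.533
For an open-ended stub, Z_in = −jZ_0·cot(βl) = −jZ_0/tan(βl)

Z_in ≈ +j188 Ω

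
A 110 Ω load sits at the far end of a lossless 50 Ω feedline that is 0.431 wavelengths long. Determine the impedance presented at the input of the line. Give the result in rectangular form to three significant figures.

Z_in ≈ 65.6 + j43.6 Ω

βl = 2π × 0.431 = 155°
tan(βl) = tan(155°) = -0.463
Z_in = Z_0·(Z_L + jZ_0·tanβl)/(Z_0 + jZ_L·tanβl)
     = 50·(110 − j23.1)/(50 − j50.9)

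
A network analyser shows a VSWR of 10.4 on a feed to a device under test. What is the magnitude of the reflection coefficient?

|Γ| = (S − 1)/(S + 1) = (10.4 − 1)/(10.4 + 1) = 9.4/11.4

|Γ| ≈ 0.825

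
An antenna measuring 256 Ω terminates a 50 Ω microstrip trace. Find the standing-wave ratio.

For a purely resistive load, VSWR = R_L/Z_0 or Z_0/R_L (whichever > 1) = 256/50

VSWR ≈ 5.12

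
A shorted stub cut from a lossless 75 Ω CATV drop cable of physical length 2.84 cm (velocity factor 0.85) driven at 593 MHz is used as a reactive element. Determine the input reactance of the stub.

X_in ≈ 33 Ω (inductive)

λ = v/f = 0.85·c / 593 MHz = 0.43 m
βl = 2π·l/λ = 2π × 0.066 = 23.8°
tan(βl) = 0.441
For a shorted stub, Z_in = jZ_0·tan(βl)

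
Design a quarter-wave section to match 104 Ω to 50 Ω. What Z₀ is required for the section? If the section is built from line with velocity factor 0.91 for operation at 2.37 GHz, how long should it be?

Z_qwt = √(Z_0·R_L) = √(50 × 104) = √5200
λ = 0.91·c/f = 0.115 m, so l = λ/4 = 0.0288 m

Z_qwt ≈ 72.1 Ω; length ≈ 2.88 cm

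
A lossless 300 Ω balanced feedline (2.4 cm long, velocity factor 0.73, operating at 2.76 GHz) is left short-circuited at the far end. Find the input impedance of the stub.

λ = v/f = 0.73·c / 2.76 GHz = 0.0793 m
βl = 2π·l/λ = 2π × 0.302 = 109°
tan(βl) = -2.92
For a short-circuited stub, Z_in = jZ_0·tan(βl)

Z_in ≈ −j877 Ω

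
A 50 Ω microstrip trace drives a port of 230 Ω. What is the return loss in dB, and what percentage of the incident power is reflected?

Γ = (230 − 50)/(230 + 50) = 0.643
RL = −20·log₁₀(0.643) = 3.84 dB
P_refl/P_inc = |Γ|² = 0.413

RL ≈ 3.84 dB; 41.3% of incident power reflected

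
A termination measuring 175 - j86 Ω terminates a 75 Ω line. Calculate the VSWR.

Γ = (Z_L − Z_0)/(Z_L + Z_0) = (100 − j86)/(250 − j86)
|Γ| = 132/264 = 0.499
VSWR = (1 + |Γ|)/(1 − |Γ|) = 1.5/0.501

VSWR ≈ 2.99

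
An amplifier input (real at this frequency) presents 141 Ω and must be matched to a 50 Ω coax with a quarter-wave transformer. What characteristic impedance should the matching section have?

Z_qwt ≈ 84 Ω

Z_qwt = √(Z_0·R_L) = √(50 × 141) = √7050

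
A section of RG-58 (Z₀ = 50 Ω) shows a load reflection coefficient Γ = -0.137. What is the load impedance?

Z_L ≈ 38 Ω

Z_L = Z_0·(1 + Γ)/(1 − Γ) = 50·(0.863)/(1.14)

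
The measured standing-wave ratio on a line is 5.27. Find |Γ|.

|Γ| ≈ 0.681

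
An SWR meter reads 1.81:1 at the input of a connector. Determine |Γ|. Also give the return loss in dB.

|Γ| ≈ 0.288; return loss ≈ 10.8 dB

|Γ| = (S − 1)/(S + 1) = (1.81 − 1)/(1.81 + 1) = 0.81/2.81
RL = −20·log₁₀|Γ| = −20·log₁₀(0.288)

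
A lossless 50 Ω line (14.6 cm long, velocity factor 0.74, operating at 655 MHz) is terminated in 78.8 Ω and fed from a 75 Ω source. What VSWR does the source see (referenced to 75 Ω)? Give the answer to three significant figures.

VSWR ≈ 1.45

λ = v/f = 0.74·c / 655 MHz = 0.339 m
βl = 2π·l/λ = 2π × 0.431 = 155°
tan(βl) = -0.465
Z_in = Z_0·(Z_L + jZ_0·tanβl)/(Z_0 + jZ_L·tanβl) = 62.4 + j22.4 Ω
Γ_s = (Z_in − Z_s)/(Z_in + Z_s) = (-12.6 + j22.4)/(137 + j22.4), |Γ_s| = 0.185
VSWR = (1 + |Γ_s|)/(1 − |Γ_s|)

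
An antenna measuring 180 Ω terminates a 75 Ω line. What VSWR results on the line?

Γ = (180 − 75)/(180 + 75) = 0.412
VSWR = (1 + 0.412)/(1 − 0.412)

VSWR ≈ 2.4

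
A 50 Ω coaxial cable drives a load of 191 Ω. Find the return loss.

Γ = (191 − 50)/(191 + 50) = 0.585
RL = −20·log₁₀|Γ| = −20·log₁₀(0.585)

RL ≈ 4.66 dB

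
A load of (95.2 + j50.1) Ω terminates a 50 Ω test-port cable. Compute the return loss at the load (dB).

RL ≈ 7.14 dB

Γ = (45.2 + j50.1)/(145.2 + j50.1), |Γ| = 0.439
RL = −20·log₁₀|Γ| = −20·log₁₀(0.439)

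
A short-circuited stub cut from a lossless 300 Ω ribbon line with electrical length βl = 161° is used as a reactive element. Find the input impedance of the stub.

tan(βl) = -0.344
For a short-circuited stub, Z_in = jZ_0·tan(βl)

Z_in ≈ −j103 Ω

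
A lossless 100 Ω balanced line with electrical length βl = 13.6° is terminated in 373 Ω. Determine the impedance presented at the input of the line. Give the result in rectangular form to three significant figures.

Z_in ≈ 218 − j172 Ω

tan(βl) = tan(13.6°) = 0.242
Z_in = Z_0·(Z_L + jZ_0·tanβl)/(Z_0 + jZ_L·tanβl)
     = 100·(373 + j24.2)/(100 + j90.2)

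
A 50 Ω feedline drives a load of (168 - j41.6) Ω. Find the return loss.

RL ≈ 4.98 dB

Γ = (118 − j41.6)/(218 − j41.6), |Γ| = 0.564
RL = −20·log₁₀|Γ| = −20·log₁₀(0.564)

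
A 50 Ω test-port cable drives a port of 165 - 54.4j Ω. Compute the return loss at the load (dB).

Γ = (115 − j54.4)/(215 − j54.4), |Γ| = 0.574
RL = −20·log₁₀|Γ| = −20·log₁₀(0.574)

RL ≈ 4.83 dB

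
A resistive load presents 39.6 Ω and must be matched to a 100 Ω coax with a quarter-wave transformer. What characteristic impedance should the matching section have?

Z_qwt ≈ 62.9 Ω

Z_qwt = √(Z_0·R_L) = √(100 × 39.6) = √3960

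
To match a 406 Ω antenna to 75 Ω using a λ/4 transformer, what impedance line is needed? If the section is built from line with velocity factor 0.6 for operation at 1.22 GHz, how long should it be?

Z_qwt = √(Z_0·R_L) = √(75 × 406) = √30450
λ = 0.6·c/f = 0.148 m, so l = λ/4 = 0.0369 m

Z_qwt ≈ 174 Ω; length ≈ 3.69 cm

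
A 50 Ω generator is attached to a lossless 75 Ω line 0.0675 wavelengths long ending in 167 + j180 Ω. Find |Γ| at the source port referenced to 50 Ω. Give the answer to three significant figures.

|Γ| ≈ 0.763

βl = 2π × 0.0675 = 24.3°
tan(βl) = 0.452
Z_in = Z_0·(Z_L + jZ_0·tanβl)/(Z_0 + jZ_L·tanβl) = 198 − j183 Ω
Γ_s = (Z_in − Z_s)/(Z_in + Z_s) = (148 − j183)/(248 − j183), |Γ_s| = 0.763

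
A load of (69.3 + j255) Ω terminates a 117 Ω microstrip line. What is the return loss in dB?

Γ = (-47.7 + j255)/(186.3 + j255), |Γ| = 0.821
RL = −20·log₁₀|Γ| = −20·log₁₀(0.821)

RL ≈ 1.71 dB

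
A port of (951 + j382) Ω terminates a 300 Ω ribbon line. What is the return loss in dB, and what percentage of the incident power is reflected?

Γ = (651 + j382)/(1251 + j382), |Γ| = 0.577
RL = −20·log₁₀(0.577) = 4.78 dB
P_refl/P_inc = |Γ|² = 0.333

RL ≈ 4.78 dB; 33.3% of incident power reflected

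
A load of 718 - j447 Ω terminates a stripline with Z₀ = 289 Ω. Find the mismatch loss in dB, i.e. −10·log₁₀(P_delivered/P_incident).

Γ = (429 − j447)/(1007 − j447), |Γ| = 0.562
|Γ|² = 0.316, so P_del/P_inc = 1 − |Γ|² = 0.684
ML = −10·log₁₀(1 − |Γ|²)

mismatch loss ≈ 1.65 dB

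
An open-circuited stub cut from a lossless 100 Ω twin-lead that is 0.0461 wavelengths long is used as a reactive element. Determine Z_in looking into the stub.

Z_in ≈ −j336 Ω

βl = 2π × 0.0461 = 16.6°
tan(βl) = 0.298
For an open-circuited stub, Z_in = −jZ_0·cot(βl) = −jZ_0/tan(βl)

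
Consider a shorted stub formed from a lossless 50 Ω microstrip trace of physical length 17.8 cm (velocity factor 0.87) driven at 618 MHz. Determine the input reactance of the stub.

X_in ≈ -26.9 Ω (capacitive)

λ = v/f = 0.87·c / 618 MHz = 0.422 m
βl = 2π·l/λ = 2π × 0.421 = 152°
tan(βl) = -0.538
For a shorted stub, Z_in = jZ_0·tan(βl)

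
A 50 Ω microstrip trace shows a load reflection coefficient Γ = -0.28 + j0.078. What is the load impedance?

Z_L = Z_0·(1 + Γ)/(1 − Γ) = 50·(0.72 + j0.078)/(1.28 − j0.078)

Z_L ≈ 27.8 + j4.74 Ω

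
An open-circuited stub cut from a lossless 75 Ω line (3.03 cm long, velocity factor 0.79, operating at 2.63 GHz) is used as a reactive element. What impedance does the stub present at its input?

Z_in ≈ +j45.1 Ω

λ = v/f = 0.79·c / 2.63 GHz = 0.0901 m
βl = 2π·l/λ = 2π × 0.336 = 121°
tan(βl) = -1.66
For an open-circuited stub, Z_in = −jZ_0·cot(βl) = −jZ_0/tan(βl)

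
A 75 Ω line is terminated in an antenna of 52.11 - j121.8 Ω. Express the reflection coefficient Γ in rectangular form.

Γ ≈ 0.385 − j0.59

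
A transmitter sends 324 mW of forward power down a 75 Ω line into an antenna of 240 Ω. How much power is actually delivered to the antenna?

P_delivered ≈ 235 mW

Γ = (240 − 75)/(240 + 75) = 0.524
|Γ|² = 0.274
P_refl = |Γ|²·P_inc = 88.9 mW, P_del = (1 − |Γ|²)·P_inc = 235 mW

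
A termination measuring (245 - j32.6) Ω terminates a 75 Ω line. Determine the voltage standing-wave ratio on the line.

VSWR ≈ 3.33

Γ = (Z_L − Z_0)/(Z_L + Z_0) = (170 − j32.6)/(320 − j32.6)
|Γ| = 173/322 = 0.538
VSWR = (1 + |Γ|)/(1 − |Γ|) = 1.54/0.462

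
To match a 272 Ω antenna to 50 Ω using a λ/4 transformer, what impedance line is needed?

Z_qwt = √(Z_0·R_L) = √(50 × 272) = √13600

Z_qwt ≈ 117 Ω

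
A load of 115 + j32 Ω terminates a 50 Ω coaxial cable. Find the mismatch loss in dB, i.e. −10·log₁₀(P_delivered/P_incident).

mismatch loss ≈ 0.893 dB

Γ = (65 + j32)/(165 + j32), |Γ| = 0.431
|Γ|² = 0.186, so P_del/P_inc = 1 − |Γ|² = 0.814
ML = −10·log₁₀(1 − |Γ|²)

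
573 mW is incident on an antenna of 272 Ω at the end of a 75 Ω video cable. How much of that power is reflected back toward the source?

Γ = (272 − 75)/(272 + 75) = 0.568
|Γ|² = 0.322
P_refl = |Γ|²·P_inc = 185 mW, P_del = (1 − |Γ|²)·P_inc = 388 mW

P_reflected ≈ 185 mW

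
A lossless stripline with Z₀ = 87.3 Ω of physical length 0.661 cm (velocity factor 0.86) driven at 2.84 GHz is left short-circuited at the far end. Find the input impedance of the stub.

λ = v/f = 0.86·c / 2.84 GHz = 0.0908 m
βl = 2π·l/λ = 2π × 0.0728 = 26.2°
tan(βl) = 0.492
For a short-circuited stub, Z_in = jZ_0·tan(βl)

Z_in ≈ +j42.9 Ω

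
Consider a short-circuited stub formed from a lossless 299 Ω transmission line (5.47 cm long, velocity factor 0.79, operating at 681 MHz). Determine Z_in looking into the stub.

Z_in ≈ +j453 Ω

λ = v/f = 0.79·c / 681 MHz = 0.348 m
βl = 2π·l/λ = 2π × 0.157 = 56.6°
tan(βl) = 1.52
For a short-circuited stub, Z_in = jZ_0·tan(βl)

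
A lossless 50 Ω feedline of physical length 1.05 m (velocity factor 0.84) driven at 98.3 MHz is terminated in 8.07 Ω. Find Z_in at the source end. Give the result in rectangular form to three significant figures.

λ = v/f = 0.84·c / 98.3 MHz = 2.56 m
βl = 2π·l/λ = 2π × 0.41 = 147°
tan(βl) = tan(147°) = -0.638
Z_in = Z_0·(Z_L + jZ_0·tanβl)/(Z_0 + jZ_L·tanβl)
     = 50·(8.07 − j31.9)/(50 − j5.15)

Z_in ≈ 11.2 − j30.8 Ω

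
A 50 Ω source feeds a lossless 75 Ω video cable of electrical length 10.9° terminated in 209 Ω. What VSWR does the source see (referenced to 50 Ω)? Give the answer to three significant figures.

VSWR ≈ 4.1

tan(βl) = 0.193
Z_in = Z_0·(Z_L + jZ_0·tanβl)/(Z_0 + jZ_L·tanβl) = 168 − j75.9 Ω
Γ_s = (Z_in − Z_s)/(Z_in + Z_s) = (118 − j75.9)/(218 − j75.9), |Γ_s| = 0.608
VSWR = (1 + |Γ_s|)/(1 − |Γ_s|)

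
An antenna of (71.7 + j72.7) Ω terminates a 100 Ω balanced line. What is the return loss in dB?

Γ = (-28.3 + j72.7)/(171.7 + j72.7), |Γ| = 0.418
RL = −20·log₁₀|Γ| = −20·log₁₀(0.418)

RL ≈ 7.57 dB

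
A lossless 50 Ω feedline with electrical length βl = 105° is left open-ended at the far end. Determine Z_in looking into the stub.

Z_in ≈ +j13.4 Ω

tan(βl) = -3.73
For an open-ended stub, Z_in = −jZ_0·cot(βl) = −jZ_0/tan(βl)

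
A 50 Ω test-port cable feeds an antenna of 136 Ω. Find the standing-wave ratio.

VSWR ≈ 2.72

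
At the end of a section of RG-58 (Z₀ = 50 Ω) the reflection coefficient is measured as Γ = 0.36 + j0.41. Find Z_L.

Z_L = Z_0·(1 + Γ)/(1 − Γ) = 50·(1.36 + j0.41)/(0.64 − j0.41)

Z_L ≈ 60.8 + j71 Ω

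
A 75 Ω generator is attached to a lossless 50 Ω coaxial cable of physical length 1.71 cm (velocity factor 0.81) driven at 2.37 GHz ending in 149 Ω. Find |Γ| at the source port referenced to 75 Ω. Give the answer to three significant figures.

|Γ| ≈ 0.591

λ = v/f = 0.81·c / 2.37 GHz = 0.103 m
βl = 2π·l/λ = 2π × 0.167 = 60°
tan(βl) = 1.73
Z_in = Z_0·(Z_L + jZ_0·tanβl)/(Z_0 + jZ_L·tanβl) = 21.5 − j24.7 Ω
Γ_s = (Z_in − Z_s)/(Z_in + Z_s) = (-53.5 − j24.7)/(96.5 − j24.7), |Γ_s| = 0.591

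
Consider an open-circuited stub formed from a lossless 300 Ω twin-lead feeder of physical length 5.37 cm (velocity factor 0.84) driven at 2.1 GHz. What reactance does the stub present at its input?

X_in ≈ 876 Ω (inductive)

λ = v/f = 0.84·c / 2.1 GHz = 0.12 m
βl = 2π·l/λ = 2π × 0.448 = 161°
tan(βl) = -0.342
For an open-circuited stub, Z_in = −jZ_0·cot(βl) = −jZ_0/tan(βl)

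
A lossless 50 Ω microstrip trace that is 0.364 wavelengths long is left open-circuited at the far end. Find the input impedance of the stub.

βl = 2π × 0.364 = 131°
tan(βl) = -1.15
For an open-circuited stub, Z_in = −jZ_0·cot(βl) = −jZ_0/tan(βl)

Z_in ≈ +j43.5 Ω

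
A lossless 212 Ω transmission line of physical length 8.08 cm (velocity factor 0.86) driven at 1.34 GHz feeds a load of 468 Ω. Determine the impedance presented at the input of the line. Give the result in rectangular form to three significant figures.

λ = v/f = 0.86·c / 1.34 GHz = 0.193 m
βl = 2π·l/λ = 2π × 0.42 = 151°
tan(βl) = tan(151°) = -0.553
Z_in = Z_0·(Z_L + jZ_0·tanβl)/(Z_0 + jZ_L·tanβl)
     = 212·(468 − j117)/(212 − j259)

Z_in ≈ 246 + j182 Ω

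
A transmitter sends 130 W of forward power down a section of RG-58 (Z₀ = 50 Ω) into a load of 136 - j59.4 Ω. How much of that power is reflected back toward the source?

P_reflected ≈ 37.3 W

|Γ| = |(86 − j59.4)/(186 − j59.4)| = 0.535
|Γ|² = 0.287
P_refl = |Γ|²·P_inc = 37.3 W, P_del = (1 − |Γ|²)·P_inc = 92.7 W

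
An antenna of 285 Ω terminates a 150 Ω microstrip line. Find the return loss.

RL ≈ 10.2 dB

Γ = (285 − 150)/(285 + 150) = 0.31
RL = −20·log₁₀|Γ| = −20·log₁₀(0.31)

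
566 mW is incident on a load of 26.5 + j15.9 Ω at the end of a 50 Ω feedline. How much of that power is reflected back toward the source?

|Γ| = |(-23.5 + j15.9)/(76.5 + j15.9)| = 0.363
|Γ|² = 0.132
P_refl = |Γ|²·P_inc = 74.6 mW, P_del = (1 − |Γ|²)·P_inc = 491 mW

P_reflected ≈ 74.6 mW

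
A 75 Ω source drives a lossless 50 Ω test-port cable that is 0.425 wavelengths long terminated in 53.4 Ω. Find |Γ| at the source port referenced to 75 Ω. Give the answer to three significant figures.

|Γ| ≈ 0.183

βl = 2π × 0.425 = 153°
tan(βl) = -0.51
Z_in = Z_0·(Z_L + jZ_0·tanβl)/(Z_0 + jZ_L·tanβl) = 51.9 + j2.76 Ω
Γ_s = (Z_in − Z_s)/(Z_in + Z_s) = (-23.1 + j2.76)/(127 + j2.76), |Γ_s| = 0.183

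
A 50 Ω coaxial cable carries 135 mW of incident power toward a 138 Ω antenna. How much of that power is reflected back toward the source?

Γ = (138 − 50)/(138 + 50) = 0.468
|Γ|² = 0.219
P_refl = |Γ|²·P_inc = 29.6 mW, P_del = (1 − |Γ|²)·P_inc = 105 mW

P_reflected ≈ 29.6 mW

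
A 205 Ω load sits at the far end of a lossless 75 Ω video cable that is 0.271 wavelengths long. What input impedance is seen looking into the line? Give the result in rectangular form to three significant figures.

βl = 2π × 0.271 = 97.6°
tan(βl) = tan(97.6°) = -7.53
Z_in = Z_0·(Z_L + jZ_0·tanβl)/(Z_0 + jZ_L·tanβl)
     = 75·(205 − j565)/(75 − j1540)

Z_in ≈ 27.9 + j8.6 Ω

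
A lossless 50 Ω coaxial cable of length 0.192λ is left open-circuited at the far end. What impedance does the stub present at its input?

βl = 2π × 0.192 = 69.1°
tan(βl) = 2.62
For an open-circuited stub, Z_in = −jZ_0·cot(βl) = −jZ_0/tan(βl)

Z_in ≈ −j19.1 Ω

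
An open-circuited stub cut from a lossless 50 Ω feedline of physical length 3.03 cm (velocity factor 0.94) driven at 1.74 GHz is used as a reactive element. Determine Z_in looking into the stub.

λ = v/f = 0.94·c / 1.74 GHz = 0.162 m
βl = 2π·l/λ = 2π × 0.187 = 67.3°
tan(βl) = 2.39
For an open-circuited stub, Z_in = −jZ_0·cot(βl) = −jZ_0/tan(βl)

Z_in ≈ −j20.9 Ω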